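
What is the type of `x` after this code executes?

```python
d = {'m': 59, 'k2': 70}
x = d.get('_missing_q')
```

dict.get() returns None when key not found

NoneType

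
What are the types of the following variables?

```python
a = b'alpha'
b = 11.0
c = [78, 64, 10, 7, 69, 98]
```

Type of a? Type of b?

a is assigned a bytes literal (b'...' prefix); b is assigned a number with a decimal point, so it is a float

bytes, float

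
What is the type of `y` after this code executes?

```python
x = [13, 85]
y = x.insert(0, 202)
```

list.insert() returns None

NoneType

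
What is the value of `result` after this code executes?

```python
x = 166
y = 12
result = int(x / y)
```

x = 166; y = 12; result = 13

13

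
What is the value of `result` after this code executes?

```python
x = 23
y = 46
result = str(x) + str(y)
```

x = 23; y = 46; result = '2346'

'2346'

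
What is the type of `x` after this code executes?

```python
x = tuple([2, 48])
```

tuple() constructor returns tuple

tuple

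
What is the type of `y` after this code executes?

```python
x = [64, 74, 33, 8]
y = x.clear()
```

list.clear() returns None

NoneType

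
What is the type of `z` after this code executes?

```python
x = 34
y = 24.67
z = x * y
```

int * float = float

float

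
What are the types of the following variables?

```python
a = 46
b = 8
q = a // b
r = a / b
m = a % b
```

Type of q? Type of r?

// returns int; / returns float

int, float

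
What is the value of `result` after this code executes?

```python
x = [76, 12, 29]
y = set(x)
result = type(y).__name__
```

x is list; y is set; result = 'set'

'set'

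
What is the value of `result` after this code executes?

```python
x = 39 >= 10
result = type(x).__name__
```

x is bool; result = 'bool'

'bool'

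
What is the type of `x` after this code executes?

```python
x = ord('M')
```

ord() returns int (code point)

int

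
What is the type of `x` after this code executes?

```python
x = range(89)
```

range() returns a range object

range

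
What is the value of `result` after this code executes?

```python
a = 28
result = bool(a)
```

a = 28; result = True

True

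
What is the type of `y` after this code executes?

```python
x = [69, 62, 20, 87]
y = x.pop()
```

list.pop() returns the popped element

int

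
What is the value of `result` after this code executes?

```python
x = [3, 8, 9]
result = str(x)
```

x = [3, 8, 9]; result = '[3, 8, 9]'

'[3, 8, 9]'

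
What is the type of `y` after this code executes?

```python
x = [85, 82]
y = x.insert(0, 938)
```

list.insert() returns None

NoneType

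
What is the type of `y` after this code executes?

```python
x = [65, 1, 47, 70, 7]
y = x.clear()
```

list.clear() returns None

NoneType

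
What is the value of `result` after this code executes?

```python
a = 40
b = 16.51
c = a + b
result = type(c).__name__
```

a is int; b is float; c is float; result = 'float'

'float'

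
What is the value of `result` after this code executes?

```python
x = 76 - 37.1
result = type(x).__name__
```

x is float; result = 'float'

'float'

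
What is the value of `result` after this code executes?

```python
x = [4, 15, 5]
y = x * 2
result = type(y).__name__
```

x is list; y is list; result = 'list'

'list'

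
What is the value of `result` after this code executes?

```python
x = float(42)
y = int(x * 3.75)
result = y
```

x = 42.0; y = 157; result = 157

157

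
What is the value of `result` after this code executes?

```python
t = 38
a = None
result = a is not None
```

t = 38; a = None; result = False

False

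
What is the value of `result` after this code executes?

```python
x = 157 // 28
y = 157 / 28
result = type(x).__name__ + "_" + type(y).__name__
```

x is int; y is float; result = 'int_float'

'int_float'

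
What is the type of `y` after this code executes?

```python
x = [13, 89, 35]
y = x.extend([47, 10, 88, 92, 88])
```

list.extend() returns None

NoneType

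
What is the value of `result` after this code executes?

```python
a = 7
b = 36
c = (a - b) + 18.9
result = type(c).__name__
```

a is int; b is int; c is float; result = 'float'

'float'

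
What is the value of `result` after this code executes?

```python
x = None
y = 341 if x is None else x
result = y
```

x = None; y = 341; result = 341

341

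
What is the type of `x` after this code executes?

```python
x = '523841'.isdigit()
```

str.isdigit() returns bool

bool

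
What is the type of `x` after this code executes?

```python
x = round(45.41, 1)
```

round() with decimal places returns float

float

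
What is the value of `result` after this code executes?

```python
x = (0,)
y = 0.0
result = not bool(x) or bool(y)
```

x = (0,); y = 0.0; result = False

False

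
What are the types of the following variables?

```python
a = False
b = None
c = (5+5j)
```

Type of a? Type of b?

a is assigned the constant False, which has type bool; b is assigned None, whose type is NoneType

bool, NoneType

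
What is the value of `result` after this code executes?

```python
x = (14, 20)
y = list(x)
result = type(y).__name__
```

x is tuple; y is list; result = 'list'

'list'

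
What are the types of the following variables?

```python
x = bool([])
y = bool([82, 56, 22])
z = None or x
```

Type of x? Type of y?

bool() returns bool; bool() returns bool

bool, bool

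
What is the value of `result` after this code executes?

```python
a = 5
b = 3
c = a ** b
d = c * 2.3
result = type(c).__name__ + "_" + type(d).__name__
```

a is int; b is int; c is int; d is float; result = 'int_float'

'int_float'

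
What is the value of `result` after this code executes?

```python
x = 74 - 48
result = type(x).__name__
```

x is int; result = 'int'

'int'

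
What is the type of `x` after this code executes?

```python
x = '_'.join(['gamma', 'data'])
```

str.join() returns str

str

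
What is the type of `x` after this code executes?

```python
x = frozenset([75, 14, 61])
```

frozenset() returns frozenset

frozenset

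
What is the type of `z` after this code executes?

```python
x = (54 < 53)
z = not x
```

'not' returns bool

bool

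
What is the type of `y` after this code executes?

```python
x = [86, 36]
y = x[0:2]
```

Slicing a list returns a list

list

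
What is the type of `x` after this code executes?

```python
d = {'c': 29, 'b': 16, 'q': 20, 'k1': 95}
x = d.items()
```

dict.items() returns dict_items view

dict_items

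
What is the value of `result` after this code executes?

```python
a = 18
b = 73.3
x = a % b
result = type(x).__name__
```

a is int; b is float; x is float; result = 'float'

'float'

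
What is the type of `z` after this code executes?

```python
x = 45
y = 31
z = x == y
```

Equality comparison returns bool

bool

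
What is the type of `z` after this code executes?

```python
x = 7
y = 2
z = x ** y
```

positive int ** positive int = int

int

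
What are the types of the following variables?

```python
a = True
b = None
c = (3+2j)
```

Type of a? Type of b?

a is assigned the constant True, which has type bool; b is assigned None, whose type is NoneType

bool, NoneType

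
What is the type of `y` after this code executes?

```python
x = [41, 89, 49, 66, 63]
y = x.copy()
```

list.copy() returns list

list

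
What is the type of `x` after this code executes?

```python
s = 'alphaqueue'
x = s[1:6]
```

Slicing a str returns str

str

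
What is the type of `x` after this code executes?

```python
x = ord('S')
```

ord() returns int (code point)

int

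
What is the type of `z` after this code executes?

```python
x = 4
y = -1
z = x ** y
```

int ** negative = float

float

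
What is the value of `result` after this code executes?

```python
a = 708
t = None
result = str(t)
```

a = 708; t = None; result = 'None'

'None'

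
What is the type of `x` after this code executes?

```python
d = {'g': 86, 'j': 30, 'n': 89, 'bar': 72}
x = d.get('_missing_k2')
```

dict.get() returns None when key not found

NoneType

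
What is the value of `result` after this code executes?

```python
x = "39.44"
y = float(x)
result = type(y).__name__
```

x is str; y is float; result = 'float'

'float'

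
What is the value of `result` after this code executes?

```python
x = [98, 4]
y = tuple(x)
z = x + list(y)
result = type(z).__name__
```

x is list; y is tuple; z is list; result = 'list'

'list'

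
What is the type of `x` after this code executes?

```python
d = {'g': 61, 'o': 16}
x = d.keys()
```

.keys() returns dict_keys view

dict_keys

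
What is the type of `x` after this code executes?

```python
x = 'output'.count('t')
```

str.count() returns int

int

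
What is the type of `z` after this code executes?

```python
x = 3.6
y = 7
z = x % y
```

float % int = float

float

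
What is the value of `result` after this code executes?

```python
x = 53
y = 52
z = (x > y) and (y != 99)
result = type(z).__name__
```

x is int; y is int; z is bool; result = 'bool'

'bool'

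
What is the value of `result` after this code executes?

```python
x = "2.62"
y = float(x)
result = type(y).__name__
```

x is str; y is float; result = 'float'

'float'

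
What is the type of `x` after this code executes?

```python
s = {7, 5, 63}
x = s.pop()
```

Popping from set[int] returns int

int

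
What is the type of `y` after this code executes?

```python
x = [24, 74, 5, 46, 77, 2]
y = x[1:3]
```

Slicing a list returns a list

list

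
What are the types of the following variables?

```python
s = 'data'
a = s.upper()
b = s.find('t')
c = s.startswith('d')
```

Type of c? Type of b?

startswith() returns bool; find() returns int

bool, int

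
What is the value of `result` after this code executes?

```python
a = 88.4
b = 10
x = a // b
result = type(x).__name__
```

a is float; b is int; x is float; result = 'float'

'float'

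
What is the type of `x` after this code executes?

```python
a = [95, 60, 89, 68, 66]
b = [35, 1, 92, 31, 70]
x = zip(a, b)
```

zip() returns a zip object

zip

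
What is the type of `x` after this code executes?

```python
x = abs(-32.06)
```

abs() of float returns float

float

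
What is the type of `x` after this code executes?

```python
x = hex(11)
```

hex() returns str representation

str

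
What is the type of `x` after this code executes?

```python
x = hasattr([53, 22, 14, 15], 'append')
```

hasattr() returns bool

bool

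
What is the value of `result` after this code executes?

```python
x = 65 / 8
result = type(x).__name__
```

x is float; result = 'float'

'float'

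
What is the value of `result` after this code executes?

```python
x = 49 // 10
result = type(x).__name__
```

x is int; result = 'int'

'int'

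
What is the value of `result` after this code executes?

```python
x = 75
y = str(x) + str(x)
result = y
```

x = 75; y = '7575'; result = '7575'

'7575'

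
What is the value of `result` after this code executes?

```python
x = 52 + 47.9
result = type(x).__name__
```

x is float; result = 'float'

'float'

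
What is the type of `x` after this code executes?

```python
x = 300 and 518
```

'and' with truthy values returns last operand (int)

int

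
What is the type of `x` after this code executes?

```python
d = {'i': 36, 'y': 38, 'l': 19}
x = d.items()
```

dict.items() returns dict_items view

dict_items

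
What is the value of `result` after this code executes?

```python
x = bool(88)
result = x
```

x = True; result = True

True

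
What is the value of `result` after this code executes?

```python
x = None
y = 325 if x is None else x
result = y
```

x = None; y = 325; result = 325

325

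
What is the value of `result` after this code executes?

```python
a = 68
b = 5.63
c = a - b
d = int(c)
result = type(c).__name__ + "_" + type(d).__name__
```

a is int; b is float; c is float; d is int; result = 'float_int'

'float_int'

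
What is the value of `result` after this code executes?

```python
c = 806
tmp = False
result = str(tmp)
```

c = 806; tmp = False; result = 'False'

'False'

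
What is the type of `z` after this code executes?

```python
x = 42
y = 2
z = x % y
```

int % int = int

int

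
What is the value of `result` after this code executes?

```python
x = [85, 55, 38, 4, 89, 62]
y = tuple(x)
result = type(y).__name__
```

x is list; y is tuple; result = 'tuple'

'tuple'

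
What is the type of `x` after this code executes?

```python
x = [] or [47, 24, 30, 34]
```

'or' returns first truthy value (list)

list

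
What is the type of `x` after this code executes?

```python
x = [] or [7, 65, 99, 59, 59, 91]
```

'or' returns first truthy value (list)

list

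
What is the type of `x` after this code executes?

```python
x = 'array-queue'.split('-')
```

str.split() returns list

list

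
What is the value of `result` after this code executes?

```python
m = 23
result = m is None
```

m = 23; result = False

False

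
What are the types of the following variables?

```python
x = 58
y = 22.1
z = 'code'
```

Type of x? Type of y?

x is assigned a bare integer (no decimal point), so it is an int; y is assigned a number with a decimal point, so it is a float

int, float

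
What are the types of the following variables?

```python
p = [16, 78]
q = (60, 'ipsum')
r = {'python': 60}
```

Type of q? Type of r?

q is assigned a tuple (parenthesized, comma-separated values); r is assigned a dict literal ({key: value})

tuple, dict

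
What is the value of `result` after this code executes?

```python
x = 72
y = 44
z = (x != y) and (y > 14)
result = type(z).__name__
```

x is int; y is int; z is bool; result = 'bool'

'bool'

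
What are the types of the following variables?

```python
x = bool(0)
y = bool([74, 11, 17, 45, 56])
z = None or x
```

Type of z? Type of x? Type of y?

None or bool returns the bool; bool() returns bool; bool() returns bool

bool, bool, bool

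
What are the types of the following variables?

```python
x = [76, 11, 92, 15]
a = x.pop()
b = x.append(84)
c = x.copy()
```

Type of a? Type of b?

pop() returns element; append() returns None

int, NoneType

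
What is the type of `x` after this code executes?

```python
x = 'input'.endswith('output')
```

str.endswith() returns bool

bool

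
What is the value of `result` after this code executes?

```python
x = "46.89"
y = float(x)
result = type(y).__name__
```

x is str; y is float; result = 'float'

'float'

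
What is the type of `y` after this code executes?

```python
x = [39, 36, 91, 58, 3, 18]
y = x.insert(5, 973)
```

list.insert() returns None

NoneType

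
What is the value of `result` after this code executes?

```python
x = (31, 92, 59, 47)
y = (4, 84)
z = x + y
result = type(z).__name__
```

x is tuple; y is tuple; z is tuple; result = 'tuple'

'tuple'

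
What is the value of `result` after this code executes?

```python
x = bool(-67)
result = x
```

x = True; result = True

True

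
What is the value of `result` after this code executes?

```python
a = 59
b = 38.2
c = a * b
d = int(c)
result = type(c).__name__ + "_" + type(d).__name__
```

a is int; b is float; c is float; d is int; result = 'float_int'

'float_int'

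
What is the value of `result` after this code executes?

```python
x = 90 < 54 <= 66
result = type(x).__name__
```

x is bool; result = 'bool'

'bool'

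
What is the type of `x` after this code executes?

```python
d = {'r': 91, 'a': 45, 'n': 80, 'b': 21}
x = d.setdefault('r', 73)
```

dict.setdefault() returns the (existing or default) value

int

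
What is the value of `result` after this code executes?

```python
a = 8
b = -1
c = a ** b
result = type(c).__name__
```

a is int; b is int; c is float; result = 'float'

'float'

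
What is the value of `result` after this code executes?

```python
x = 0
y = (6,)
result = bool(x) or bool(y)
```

x = 0; y = (6,); result = True

True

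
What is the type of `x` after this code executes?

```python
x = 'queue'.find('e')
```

str.find() returns int index

int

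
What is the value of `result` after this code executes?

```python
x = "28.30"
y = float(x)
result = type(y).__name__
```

x is str; y is float; result = 'float'

'float'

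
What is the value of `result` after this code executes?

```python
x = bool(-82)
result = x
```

x = True; result = True

True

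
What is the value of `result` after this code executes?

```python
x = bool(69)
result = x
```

x = True; result = True

True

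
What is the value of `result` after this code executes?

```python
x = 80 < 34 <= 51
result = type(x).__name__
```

x is bool; result = 'bool'

'bool'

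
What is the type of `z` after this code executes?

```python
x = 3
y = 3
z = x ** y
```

positive int ** positive int = int

int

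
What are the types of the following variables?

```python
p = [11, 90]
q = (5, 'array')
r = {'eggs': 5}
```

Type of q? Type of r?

q is assigned a tuple (parenthesized, comma-separated values); r is assigned a dict literal ({key: value})

tuple, dict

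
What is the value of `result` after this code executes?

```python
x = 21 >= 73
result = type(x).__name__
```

x is bool; result = 'bool'

'bool'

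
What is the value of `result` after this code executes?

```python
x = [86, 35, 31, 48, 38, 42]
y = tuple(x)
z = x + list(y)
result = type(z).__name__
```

x is list; y is tuple; z is list; result = 'list'

'list'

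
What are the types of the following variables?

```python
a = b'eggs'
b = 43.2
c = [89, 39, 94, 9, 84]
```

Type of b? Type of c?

b is assigned a number with a decimal point, so it is a float; c is assigned a list literal (square brackets)

float, list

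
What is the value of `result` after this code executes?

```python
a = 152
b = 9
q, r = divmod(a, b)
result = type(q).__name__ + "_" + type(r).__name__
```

a is int; b is int; q is int; r is int; result = 'int_int'

'int_int'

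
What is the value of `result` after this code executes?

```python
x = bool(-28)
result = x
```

x = True; result = True

True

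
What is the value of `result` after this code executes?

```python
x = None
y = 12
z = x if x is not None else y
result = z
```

x = None; y = 12; z = 12; result = 12

12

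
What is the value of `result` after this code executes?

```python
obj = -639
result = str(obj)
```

obj = -639; result = '-639'

'-639'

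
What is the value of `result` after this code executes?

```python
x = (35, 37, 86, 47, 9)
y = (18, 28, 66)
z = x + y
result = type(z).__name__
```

x is tuple; y is tuple; z is tuple; result = 'tuple'

'tuple'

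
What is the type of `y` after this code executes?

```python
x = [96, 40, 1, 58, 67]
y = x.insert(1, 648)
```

list.insert() returns None

NoneType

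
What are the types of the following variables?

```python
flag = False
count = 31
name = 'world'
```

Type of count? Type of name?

count is assigned a bare integer (no decimal point), so it is an int; name is assigned a quoted string literal, so it is a str

int, str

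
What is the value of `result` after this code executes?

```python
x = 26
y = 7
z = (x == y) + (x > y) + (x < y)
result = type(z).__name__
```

x is int; y is int; z is int; result = 'int'

'int'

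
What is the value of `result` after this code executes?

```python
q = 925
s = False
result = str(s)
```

q = 925; s = False; result = 'False'

'False'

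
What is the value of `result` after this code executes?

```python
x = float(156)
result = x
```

x = 156.0; result = 156.0

156.0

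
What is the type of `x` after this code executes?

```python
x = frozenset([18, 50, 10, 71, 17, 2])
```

frozenset() returns frozenset

frozenset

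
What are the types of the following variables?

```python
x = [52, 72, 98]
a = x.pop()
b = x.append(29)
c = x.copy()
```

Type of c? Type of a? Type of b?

copy() returns list; pop() returns element; append() returns None

list, int, NoneType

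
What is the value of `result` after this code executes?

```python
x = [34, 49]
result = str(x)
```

x = [34, 49]; result = '[34, 49]'

'[34, 49]'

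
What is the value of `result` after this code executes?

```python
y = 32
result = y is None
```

y = 32; result = False

False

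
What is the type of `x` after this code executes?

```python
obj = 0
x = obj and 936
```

'and' returns first falsy value (0 is int)

int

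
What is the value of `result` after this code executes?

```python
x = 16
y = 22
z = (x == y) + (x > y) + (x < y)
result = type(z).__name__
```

x is int; y is int; z is int; result = 'int'

'int'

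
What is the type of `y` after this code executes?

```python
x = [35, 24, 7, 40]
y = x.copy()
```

list.copy() returns list

list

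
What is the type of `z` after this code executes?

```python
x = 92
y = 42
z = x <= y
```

Comparison returns bool

bool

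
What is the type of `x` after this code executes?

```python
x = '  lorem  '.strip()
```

str.strip() returns str

str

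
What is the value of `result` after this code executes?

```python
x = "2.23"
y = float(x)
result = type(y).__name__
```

x is str; y is float; result = 'float'

'float'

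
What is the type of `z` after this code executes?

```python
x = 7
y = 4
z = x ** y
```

positive int ** positive int = int

int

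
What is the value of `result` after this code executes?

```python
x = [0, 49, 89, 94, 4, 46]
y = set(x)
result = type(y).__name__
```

x is list; y is set; result = 'set'

'set'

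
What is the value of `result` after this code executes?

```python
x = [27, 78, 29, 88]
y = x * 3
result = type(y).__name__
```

x is list; y is list; result = 'list'

'list'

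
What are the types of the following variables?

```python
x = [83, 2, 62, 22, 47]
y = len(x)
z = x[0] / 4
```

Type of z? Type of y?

int / int = float; len() returns int

float, int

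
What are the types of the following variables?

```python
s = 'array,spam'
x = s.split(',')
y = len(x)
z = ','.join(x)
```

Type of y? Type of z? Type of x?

len() returns int; str.join() returns str; str.split() returns list

int, str, list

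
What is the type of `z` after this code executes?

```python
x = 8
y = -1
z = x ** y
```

int ** negative = float

float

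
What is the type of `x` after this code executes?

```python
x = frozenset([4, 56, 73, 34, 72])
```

frozenset() returns frozenset

frozenset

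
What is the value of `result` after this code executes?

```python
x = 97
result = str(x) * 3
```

x = 97; result = '979797'

'979797'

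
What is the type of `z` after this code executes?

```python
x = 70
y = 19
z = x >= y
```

Comparison returns bool

bool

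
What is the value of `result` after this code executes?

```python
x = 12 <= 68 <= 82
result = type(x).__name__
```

x is bool; result = 'bool'

'bool'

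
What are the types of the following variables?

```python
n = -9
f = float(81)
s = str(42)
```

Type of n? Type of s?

n is assigned a bare integer (no decimal point), so it is an int; s is assigned the result of calling str(), which returns a str

int, str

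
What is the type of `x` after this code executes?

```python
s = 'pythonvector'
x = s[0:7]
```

Slicing a str returns str

str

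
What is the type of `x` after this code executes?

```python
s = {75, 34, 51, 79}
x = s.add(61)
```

set.add() returns None (mutates in place)

NoneType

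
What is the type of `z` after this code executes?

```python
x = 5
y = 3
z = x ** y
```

positive int ** positive int = int

int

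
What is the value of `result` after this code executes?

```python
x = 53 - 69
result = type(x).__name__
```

x is int; result = 'int'

'int'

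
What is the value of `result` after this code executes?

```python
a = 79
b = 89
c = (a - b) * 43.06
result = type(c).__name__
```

a is int; b is int; c is float; result = 'float'

'float'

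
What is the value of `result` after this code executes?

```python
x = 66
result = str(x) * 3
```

x = 66; result = '666666'

'666666'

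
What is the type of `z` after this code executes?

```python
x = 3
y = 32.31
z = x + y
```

int + float = float

float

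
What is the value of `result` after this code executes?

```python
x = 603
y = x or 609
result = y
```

x = 603; y = 603; result = 603

603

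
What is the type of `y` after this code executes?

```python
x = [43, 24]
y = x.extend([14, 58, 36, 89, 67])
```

list.extend() returns None

NoneType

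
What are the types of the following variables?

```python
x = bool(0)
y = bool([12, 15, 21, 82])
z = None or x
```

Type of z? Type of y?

None or bool returns the bool; bool() returns bool

bool, bool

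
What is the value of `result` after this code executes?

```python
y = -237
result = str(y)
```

y = -237; result = '-237'

'-237'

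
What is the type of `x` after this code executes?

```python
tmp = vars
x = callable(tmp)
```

callable() returns bool

bool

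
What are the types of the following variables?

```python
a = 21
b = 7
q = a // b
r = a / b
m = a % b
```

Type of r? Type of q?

/ returns float; // returns int

float, int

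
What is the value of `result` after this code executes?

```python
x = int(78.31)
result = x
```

x = 78; result = 78

78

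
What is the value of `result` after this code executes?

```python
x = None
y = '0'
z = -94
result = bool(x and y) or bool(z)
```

x = None; y = '0'; z = -94; result = True

True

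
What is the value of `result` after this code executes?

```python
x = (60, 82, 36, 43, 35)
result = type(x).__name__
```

x is tuple; result = 'tuple'

'tuple'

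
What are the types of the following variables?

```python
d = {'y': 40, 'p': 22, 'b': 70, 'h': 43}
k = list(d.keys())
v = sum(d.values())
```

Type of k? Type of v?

list() converts to list; sum of ints is int

list, int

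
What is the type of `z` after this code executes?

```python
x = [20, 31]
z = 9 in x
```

'in' operator returns bool

bool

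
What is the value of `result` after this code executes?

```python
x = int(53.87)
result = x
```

x = 53; result = 53

53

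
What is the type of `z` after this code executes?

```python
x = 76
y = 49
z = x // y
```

int // int = int

int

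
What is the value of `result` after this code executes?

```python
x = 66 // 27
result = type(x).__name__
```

x is int; result = 'int'

'int'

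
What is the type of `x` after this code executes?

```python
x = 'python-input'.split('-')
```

str.split() returns list

list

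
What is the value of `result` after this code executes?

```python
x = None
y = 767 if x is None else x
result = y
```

x = None; y = 767; result = 767

767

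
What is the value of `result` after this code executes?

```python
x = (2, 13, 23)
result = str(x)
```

x = (2, 13, 23); result = '(2, 13, 23)'

'(2, 13, 23)'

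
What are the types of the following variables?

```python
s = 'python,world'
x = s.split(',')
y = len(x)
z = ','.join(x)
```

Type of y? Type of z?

len() returns int; str.join() returns str

int, str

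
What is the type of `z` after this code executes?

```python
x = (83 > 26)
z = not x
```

'not' returns bool

bool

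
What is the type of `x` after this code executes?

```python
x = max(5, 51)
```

max() of ints returns int

int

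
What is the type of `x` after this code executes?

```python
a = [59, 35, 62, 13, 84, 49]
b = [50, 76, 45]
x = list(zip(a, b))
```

list(zip()) returns a list of tuples

list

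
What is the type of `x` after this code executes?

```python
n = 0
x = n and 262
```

'and' returns first falsy value (0 is int)

int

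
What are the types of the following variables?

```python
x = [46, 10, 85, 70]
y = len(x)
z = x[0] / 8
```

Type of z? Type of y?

int / int = float; len() returns int

float, int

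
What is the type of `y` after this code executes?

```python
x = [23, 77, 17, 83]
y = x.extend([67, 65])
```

list.extend() returns None

NoneType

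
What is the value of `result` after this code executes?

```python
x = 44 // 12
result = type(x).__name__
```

x is int; result = 'int'

'int'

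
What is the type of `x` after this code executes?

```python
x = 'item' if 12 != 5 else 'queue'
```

Both branches of conditional are str

str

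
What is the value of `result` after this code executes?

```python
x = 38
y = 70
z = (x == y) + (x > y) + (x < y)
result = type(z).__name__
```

x is int; y is int; z is int; result = 'int'

'int'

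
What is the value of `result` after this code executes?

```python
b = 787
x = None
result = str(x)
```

b = 787; x = None; result = 'None'

'None'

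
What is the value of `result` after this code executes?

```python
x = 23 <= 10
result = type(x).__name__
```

x is bool; result = 'bool'

'bool'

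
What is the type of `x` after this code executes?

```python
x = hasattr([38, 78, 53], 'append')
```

hasattr() returns bool

bool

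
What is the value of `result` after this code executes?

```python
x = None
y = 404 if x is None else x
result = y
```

x = None; y = 404; result = 404

404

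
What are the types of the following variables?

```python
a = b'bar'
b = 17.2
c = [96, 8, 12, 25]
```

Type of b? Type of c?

b is assigned a number with a decimal point, so it is a float; c is assigned a list literal (square brackets)

float, list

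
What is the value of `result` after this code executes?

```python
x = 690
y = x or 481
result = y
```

x = 690; y = 690; result = 690

690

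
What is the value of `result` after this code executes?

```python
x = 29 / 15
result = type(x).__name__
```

x is float; result = 'float'

'float'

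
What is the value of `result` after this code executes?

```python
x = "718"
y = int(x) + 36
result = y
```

x = '718'; y = 754; result = 754

754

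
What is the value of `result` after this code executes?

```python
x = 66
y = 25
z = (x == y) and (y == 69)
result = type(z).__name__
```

x is int; y is int; z is bool; result = 'bool'

'bool'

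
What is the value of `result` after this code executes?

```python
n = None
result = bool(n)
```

n = None; result = False

False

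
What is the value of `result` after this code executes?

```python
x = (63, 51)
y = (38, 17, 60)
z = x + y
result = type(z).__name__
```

x is tuple; y is tuple; z is tuple; result = 'tuple'

'tuple'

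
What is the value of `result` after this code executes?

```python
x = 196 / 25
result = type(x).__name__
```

x is float; result = 'float'

'float'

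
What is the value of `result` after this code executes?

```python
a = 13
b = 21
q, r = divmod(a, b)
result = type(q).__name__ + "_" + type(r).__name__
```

a is int; b is int; q is int; r is int; result = 'int_int'

'int_int'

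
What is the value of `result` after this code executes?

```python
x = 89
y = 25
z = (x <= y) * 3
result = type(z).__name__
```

x is int; y is int; z is int; result = 'int'

'int'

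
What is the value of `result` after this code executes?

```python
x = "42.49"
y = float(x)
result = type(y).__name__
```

x is str; y is float; result = 'float'

'float'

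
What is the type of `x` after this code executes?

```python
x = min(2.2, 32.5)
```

min() of floats returns float

float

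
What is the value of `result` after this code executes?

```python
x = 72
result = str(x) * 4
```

x = 72; result = '72727272'

'72727272'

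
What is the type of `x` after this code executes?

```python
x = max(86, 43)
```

max() of ints returns int

int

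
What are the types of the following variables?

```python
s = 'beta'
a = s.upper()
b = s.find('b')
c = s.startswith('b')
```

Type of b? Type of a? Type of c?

find() returns int; upper() returns str; startswith() returns bool

int, str, bool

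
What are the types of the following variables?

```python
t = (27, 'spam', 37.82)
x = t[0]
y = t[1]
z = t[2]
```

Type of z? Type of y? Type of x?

tuple[2] is float; tuple[1] is str; tuple[0] is int

float, str, int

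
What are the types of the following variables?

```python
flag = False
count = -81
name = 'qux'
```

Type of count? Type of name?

count is assigned a bare integer (no decimal point), so it is an int; name is assigned a quoted string literal, so it is a str

int, str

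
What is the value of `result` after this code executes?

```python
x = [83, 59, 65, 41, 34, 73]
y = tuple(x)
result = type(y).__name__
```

x is list; y is tuple; result = 'tuple'

'tuple'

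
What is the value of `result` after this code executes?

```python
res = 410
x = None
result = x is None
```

res = 410; x = None; result = True

True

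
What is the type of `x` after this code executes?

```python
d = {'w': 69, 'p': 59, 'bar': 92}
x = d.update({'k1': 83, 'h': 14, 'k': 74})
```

dict.update() returns None

NoneType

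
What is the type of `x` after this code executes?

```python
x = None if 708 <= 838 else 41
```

708 <= 838 is True, so the if branch is taken

NoneType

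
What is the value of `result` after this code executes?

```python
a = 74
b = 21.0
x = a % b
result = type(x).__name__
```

a is int; b is float; x is float; result = 'float'

'float'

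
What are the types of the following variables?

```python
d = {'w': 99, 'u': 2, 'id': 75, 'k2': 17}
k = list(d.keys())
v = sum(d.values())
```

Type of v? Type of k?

sum of ints is int; list() converts to list

int, list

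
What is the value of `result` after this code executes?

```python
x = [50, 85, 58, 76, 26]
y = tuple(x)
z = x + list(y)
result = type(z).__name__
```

x is list; y is tuple; z is list; result = 'list'

'list'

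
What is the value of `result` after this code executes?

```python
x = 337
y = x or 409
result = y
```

x = 337; y = 337; result = 337

337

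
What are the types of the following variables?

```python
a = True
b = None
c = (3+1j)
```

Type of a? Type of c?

a is assigned the constant True, which has type bool; c is assigned (3+1j), an int plus an imaginary literal (j suffix), which evaluates to complex

bool, complex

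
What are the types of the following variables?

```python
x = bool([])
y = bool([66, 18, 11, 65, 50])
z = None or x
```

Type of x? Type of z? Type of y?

bool() returns bool; None or bool returns the bool; bool() returns bool

bool, bool, bool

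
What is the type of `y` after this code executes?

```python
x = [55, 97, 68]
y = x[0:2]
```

Slicing a list returns a list

list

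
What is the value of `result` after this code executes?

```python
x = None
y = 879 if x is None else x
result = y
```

x = None; y = 879; result = 879

879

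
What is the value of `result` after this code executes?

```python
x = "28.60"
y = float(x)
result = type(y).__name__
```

x is str; y is float; result = 'float'

'float'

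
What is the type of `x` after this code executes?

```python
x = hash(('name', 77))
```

hash() returns int

int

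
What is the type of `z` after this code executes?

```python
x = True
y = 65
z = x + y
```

bool + int = int (bool is subclass of int)

int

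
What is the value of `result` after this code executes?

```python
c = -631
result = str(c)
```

c = -631; result = '-631'

'-631'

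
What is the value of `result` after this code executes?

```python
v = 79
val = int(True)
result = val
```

v = 79; val = 1; result = 1

1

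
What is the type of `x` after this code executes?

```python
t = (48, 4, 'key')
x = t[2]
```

Index 2 of tuple is a str literal

str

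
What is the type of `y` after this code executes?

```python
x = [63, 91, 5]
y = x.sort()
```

list.sort() returns None (mutates in place)

NoneType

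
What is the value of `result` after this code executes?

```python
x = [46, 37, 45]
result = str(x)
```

x = [46, 37, 45]; result = '[46, 37, 45]'

'[46, 37, 45]'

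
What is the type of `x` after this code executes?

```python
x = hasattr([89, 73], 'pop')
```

hasattr() returns bool

bool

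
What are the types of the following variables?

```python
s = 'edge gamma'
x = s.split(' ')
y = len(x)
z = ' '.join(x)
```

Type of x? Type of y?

str.split() returns list; len() returns int

list, int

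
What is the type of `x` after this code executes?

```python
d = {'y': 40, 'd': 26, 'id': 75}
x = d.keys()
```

.keys() returns dict_keys view

dict_keys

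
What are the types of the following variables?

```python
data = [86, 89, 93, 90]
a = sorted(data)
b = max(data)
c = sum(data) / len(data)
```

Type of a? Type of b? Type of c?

sorted() returns list; max of ints returns int; int / int = float

list, int, float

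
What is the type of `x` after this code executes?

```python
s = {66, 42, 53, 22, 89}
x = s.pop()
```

Popping from set[int] returns int

int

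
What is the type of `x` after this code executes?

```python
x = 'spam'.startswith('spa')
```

str.startswith() returns bool

bool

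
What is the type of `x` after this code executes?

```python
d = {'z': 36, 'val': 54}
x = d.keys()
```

.keys() returns dict_keys view

dict_keys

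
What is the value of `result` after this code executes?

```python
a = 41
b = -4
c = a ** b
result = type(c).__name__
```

a is int; b is int; c is float; result = 'float'

'float'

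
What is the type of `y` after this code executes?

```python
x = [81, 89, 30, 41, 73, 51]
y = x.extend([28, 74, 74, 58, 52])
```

list.extend() returns None

NoneType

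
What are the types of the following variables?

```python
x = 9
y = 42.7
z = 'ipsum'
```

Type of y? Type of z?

y is assigned a number with a decimal point, so it is a float; z is assigned a quoted string literal, so it is a str

float, str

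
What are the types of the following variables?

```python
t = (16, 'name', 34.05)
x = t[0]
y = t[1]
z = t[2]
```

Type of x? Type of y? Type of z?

tuple[0] is int; tuple[1] is str; tuple[2] is float

int, str, float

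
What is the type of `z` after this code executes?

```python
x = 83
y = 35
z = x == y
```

Equality comparison returns bool

bool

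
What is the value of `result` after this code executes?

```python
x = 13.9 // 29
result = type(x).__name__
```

x is float; result = 'float'

'float'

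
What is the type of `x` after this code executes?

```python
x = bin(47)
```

bin() returns str representation

str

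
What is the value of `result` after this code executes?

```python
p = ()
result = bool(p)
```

p = (); result = False

False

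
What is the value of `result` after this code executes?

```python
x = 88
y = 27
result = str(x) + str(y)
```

x = 88; y = 27; result = '8827'

'8827'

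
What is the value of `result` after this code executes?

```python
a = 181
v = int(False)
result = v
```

a = 181; v = 0; result = 0

0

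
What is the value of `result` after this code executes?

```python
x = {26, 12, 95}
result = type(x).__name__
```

x is set; result = 'set'

'set'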